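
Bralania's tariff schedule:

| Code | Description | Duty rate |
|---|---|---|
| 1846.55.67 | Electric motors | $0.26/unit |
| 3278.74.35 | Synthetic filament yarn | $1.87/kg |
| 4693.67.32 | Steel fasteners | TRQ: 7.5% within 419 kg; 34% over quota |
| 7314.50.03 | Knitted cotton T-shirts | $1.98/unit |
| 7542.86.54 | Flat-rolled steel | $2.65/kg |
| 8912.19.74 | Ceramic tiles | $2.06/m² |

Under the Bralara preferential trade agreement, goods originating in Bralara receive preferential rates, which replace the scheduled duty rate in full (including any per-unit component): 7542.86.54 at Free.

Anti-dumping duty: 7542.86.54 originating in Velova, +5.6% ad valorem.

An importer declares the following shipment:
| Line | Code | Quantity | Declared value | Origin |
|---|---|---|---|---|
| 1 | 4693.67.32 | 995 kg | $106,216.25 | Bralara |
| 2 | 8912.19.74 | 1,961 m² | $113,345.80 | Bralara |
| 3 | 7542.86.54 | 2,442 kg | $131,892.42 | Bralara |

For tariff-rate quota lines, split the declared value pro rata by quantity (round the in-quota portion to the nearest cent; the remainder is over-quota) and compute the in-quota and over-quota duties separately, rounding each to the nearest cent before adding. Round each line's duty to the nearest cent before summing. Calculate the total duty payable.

Line 1 (4693.67.32, Bralara, 995 kg, $106,216.25):
Code 4693.67.32 is under a tariff-rate quota (threshold 419 kg). In-quota: 419 kg at 7.5%; over-quota: 576 kg at 34%.
Pro-rata value split: in-quota = $106,216.25 × 419/995 = $44,728.25; over-quota = $106,216.25 − $44,728.25 = $61,488.00.
In-quota duty = $44,728.25 × 7.5% = $3,354.62. Over-quota duty = $61,488.00 × 34% = $20,905.92.
Line duty = $3,354.62 + $20,905.92 = $24,260.54.
Line 2 (8912.19.74, Bralara, 1,961 m², $113,345.80):
Base rate for 8912.19.74 is $2.06/m².
Origin Bralara is the FTA partner but 8912.19.74 is not on the preference list; base rate stands.
Duty = 1,961 × $2.06 = $4,039.66.
Line 3 (7542.86.54, Bralara, 2,442 kg, $131,892.42):
Base rate for 7542.86.54 is $2.65/kg.
Origin Bralara qualifies under the Bralania–Bralara agreement and 7542.86.54 is covered: preferential rate Free applies instead.
The additional-duty order on 7542.86.54 targets Velova, not Bralara; it does not apply.
Duty = $131,892.42 × 0% = $0.00.
Total = $24,260.54 + $4,039.66 + $0.00 = $28,300.20.

$28,300.20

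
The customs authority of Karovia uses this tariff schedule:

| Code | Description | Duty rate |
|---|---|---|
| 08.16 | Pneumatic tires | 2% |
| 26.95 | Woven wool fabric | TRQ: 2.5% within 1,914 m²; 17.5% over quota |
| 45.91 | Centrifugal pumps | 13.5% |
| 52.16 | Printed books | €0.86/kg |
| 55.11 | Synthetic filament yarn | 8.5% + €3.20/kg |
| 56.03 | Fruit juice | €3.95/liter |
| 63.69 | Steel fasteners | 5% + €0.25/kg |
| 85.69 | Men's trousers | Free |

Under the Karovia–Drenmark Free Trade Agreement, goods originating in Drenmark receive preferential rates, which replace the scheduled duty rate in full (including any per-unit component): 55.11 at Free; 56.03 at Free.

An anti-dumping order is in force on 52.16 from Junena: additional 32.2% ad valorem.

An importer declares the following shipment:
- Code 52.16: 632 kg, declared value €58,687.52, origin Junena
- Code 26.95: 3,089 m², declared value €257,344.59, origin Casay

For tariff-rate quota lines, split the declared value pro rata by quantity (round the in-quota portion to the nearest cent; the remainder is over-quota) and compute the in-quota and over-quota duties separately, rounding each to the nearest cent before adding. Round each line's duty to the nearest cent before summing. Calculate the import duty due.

Line 1 (52.16, Junena, 632 kg, €58,687.52):
Base rate for 52.16 is €0.86/kg.
Additional duty on 52.16 from Junena: +32.2% ad valorem. Applied ad valorem rate = 32.2%.
Duty = €58,687.52 × 32.2% + 632 × €0.86 = €19,440.90.
Line 2 (26.95, Casay, 3,089 m², €257,344.59):
Code 26.95 is under a tariff-rate quota (threshold 1,914 m²). In-quota: 1,914 m² at 2.5%; over-quota: 1,175 m² at 17.5%.
Pro-rata value split: in-quota = €257,344.59 × 1,914/3,089 = €159,455.34; over-quota = €257,344.59 − €159,455.34 = €97,889.25.
In-quota duty = €159,455.34 × 2.5% = €3,986.38. Over-quota duty = €97,889.25 × 17.5% = €17,130.62.
Line duty = €3,986.38 + €17,130.62 = €21,117.00.
Total = €19,440.90 + €21,117.00 = €40,557.90.

€40,557.90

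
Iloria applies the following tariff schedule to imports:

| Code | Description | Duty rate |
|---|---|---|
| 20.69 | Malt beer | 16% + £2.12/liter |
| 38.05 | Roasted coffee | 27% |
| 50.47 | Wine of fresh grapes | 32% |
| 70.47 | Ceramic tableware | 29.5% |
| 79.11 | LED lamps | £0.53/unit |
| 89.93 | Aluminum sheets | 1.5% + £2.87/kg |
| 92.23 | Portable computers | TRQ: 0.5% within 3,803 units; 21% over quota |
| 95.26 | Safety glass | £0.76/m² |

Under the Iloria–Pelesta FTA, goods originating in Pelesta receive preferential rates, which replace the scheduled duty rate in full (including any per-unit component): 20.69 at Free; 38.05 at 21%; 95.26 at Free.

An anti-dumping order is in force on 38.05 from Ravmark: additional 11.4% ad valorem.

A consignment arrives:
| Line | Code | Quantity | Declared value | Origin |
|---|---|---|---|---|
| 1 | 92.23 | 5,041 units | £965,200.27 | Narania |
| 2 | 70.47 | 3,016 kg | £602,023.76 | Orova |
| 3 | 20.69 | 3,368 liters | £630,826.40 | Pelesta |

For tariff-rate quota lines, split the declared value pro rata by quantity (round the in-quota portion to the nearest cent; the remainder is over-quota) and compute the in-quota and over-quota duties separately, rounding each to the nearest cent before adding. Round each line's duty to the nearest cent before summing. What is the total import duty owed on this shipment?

£231,016.18

Line 1 (92.23, Narania, 5,041 units, £965,200.27):
Code 92.23 is under a tariff-rate quota (threshold 3,803 units). In-quota: 3,803 units at 0.5%; over-quota: 1,238 units at 21%.
Pro-rata value split: in-quota = £965,200.27 × 3,803/5,041 = £728,160.41; over-quota = £965,200.27 − £728,160.41 = £237,039.86.
In-quota duty = £728,160.41 × 0.5% = £3,640.80. Over-quota duty = £237,039.86 × 21% = £49,778.37.
Line duty = £3,640.80 + £49,778.37 = £53,419.17.
Line 2 (70.47, Orova, 3,016 kg, £602,023.76):
Base rate for 70.47 is 29.5%.
Duty = £602,023.76 × 29.5% = £177,597.01.
Line 3 (20.69, Pelesta, 3,368 liters, £630,826.40):
Base rate for 20.69 is 16% + £2.12/liter.
Origin Pelesta qualifies under the Iloria–Pelesta agreement and 20.69 is covered: preferential rate Free applies instead.
Duty = £630,826.40 × 0% = £0.00.
Total = £53,419.17 + £177,597.01 + £0.00 = £231,016.18.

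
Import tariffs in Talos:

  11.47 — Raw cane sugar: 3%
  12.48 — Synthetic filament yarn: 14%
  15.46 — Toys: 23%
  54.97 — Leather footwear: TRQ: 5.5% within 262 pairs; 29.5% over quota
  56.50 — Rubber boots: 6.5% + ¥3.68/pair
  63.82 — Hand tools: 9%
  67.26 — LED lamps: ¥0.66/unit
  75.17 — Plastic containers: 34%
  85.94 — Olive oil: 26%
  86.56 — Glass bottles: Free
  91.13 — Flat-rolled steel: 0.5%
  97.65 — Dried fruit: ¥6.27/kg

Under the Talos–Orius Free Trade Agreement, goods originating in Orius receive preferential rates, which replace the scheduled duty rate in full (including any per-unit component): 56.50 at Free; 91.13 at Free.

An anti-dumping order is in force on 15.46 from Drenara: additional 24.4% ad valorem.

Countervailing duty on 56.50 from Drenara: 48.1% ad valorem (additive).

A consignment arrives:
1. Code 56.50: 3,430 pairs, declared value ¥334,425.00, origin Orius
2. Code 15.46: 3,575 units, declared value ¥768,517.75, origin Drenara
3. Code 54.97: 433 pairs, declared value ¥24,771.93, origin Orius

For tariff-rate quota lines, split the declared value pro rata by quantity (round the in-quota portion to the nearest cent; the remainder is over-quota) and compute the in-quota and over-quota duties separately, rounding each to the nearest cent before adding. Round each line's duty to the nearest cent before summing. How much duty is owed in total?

Line 1 (56.50, Orius, 3,430 pairs, ¥334,425.00):
Base rate for 56.50 is 6.5% + ¥3.68/pair.
Origin Orius qualifies under the Talos–Orius agreement and 56.50 is covered: preferential rate Free applies instead.
The additional-duty order on 56.50 targets Drenara, not Orius; it does not apply.
Duty = ¥334,425.00 × 0% = ¥0.00.
Line 2 (15.46, Drenara, 3,575 units, ¥768,517.75):
Base rate for 15.46 is 23%.
Additional duty on 15.46 from Drenara: +24.4%. Applied ad valorem rate: 23% + 24.4% = 47.4%.
Duty = ¥768,517.75 × 47.4% = ¥364,277.41.
Line 3 (54.97, Orius, 433 pairs, ¥24,771.93):
Code 54.97 is under a tariff-rate quota (threshold 262 pairs). In-quota: 262 pairs at 5.5%; over-quota: 171 pairs at 29.5%.
Pro-rata value split: in-quota = ¥24,771.93 × 262/433 = ¥14,989.02; over-quota = ¥24,771.93 − ¥14,989.02 = ¥9,782.91.
In-quota duty = ¥14,989.02 × 5.5% = ¥824.40. Over-quota duty = ¥9,782.91 × 29.5% = ¥2,885.96.
Line duty = ¥824.40 + ¥2,885.96 = ¥3,710.36.
Total = ¥0.00 + ¥364,277.41 + ¥3,710.36 = ¥367,987.77.

¥367,987.77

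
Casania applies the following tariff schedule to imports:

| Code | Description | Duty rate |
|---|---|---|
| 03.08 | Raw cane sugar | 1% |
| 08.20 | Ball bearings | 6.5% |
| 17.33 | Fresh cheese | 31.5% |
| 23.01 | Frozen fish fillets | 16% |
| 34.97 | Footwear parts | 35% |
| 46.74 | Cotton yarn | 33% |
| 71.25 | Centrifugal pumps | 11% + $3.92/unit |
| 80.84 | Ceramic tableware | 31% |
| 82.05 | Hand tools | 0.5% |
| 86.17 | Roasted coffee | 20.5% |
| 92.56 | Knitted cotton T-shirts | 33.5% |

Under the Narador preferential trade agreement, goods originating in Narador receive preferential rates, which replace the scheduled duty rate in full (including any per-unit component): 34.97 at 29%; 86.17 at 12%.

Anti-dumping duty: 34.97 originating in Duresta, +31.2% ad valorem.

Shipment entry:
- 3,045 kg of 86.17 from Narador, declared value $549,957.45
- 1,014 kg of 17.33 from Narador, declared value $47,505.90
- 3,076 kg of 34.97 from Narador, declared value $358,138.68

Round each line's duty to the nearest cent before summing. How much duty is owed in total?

Line 1 (86.17, Narador, 3,045 kg, $549,957.45):
Base rate for 86.17 is 20.5%.
Origin Narador qualifies under the Casania–Narador agreement and 86.17 is covered: preferential rate 12% applies instead.
Duty = $549,957.45 × 12% = $65,994.89.
Line 2 (17.33, Narador, 1,014 kg, $47,505.90):
Base rate for 17.33 is 31.5%.
Origin Narador is the FTA partner but 17.33 is not on the preference list; base rate stands.
Duty = $47,505.90 × 31.5% = $14,964.36.
Line 3 (34.97, Narador, 3,076 kg, $358,138.68):
Base rate for 34.97 is 35%.
Origin Narador qualifies under the Casania–Narador agreement and 34.97 is covered: preferential rate 29% applies instead.
The additional-duty order on 34.97 targets Duresta, not Narador; it does not apply.
Duty = $358,138.68 × 29% = $103,860.22.
Total = $65,994.89 + $14,964.36 + $103,860.22 = $184,819.47.

$184,819.47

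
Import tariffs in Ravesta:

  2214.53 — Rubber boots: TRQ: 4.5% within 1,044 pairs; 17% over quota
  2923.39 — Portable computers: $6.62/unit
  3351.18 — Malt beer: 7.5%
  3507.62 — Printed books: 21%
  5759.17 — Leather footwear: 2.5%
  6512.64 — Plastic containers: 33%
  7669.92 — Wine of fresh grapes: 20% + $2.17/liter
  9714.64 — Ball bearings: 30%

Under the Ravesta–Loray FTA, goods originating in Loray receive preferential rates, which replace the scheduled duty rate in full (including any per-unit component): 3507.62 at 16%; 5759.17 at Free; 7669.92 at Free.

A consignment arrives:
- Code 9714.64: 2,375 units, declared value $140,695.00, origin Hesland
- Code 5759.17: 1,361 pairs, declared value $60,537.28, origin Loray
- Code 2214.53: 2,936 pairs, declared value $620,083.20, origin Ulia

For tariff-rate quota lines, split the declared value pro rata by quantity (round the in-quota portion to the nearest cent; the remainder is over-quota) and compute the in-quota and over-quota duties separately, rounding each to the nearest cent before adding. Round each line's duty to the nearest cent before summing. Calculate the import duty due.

$120,061.05

Line 1 (9714.64, Hesland, 2,375 units, $140,695.00):
Base rate for 9714.64 is 30%.
Duty = $140,695.00 × 30% = $42,208.50.
Line 2 (5759.17, Loray, 1,361 pairs, $60,537.28):
Base rate for 5759.17 is 2.5%.
Origin Loray qualifies under the Ravesta–Loray agreement and 5759.17 is covered: preferential rate Free applies instead.
Duty = $60,537.28 × 0% = $0.00.
Line 3 (2214.53, Ulia, 2,936 pairs, $620,083.20):
Code 2214.53 is under a tariff-rate quota (threshold 1,044 pairs). In-quota: 1,044 pairs at 4.5%; over-quota: 1,892 pairs at 17%.
Pro-rata value split: in-quota = $620,083.20 × 1,044/2,936 = $220,492.80; over-quota = $620,083.20 − $220,492.80 = $399,590.40.
In-quota duty = $220,492.80 × 4.5% = $9,922.18. Over-quota duty = $399,590.40 × 17% = $67,930.37.
Line duty = $9,922.18 + $67,930.37 = $77,852.55.
Total = $42,208.50 + $0.00 + $77,852.55 = $120,061.05.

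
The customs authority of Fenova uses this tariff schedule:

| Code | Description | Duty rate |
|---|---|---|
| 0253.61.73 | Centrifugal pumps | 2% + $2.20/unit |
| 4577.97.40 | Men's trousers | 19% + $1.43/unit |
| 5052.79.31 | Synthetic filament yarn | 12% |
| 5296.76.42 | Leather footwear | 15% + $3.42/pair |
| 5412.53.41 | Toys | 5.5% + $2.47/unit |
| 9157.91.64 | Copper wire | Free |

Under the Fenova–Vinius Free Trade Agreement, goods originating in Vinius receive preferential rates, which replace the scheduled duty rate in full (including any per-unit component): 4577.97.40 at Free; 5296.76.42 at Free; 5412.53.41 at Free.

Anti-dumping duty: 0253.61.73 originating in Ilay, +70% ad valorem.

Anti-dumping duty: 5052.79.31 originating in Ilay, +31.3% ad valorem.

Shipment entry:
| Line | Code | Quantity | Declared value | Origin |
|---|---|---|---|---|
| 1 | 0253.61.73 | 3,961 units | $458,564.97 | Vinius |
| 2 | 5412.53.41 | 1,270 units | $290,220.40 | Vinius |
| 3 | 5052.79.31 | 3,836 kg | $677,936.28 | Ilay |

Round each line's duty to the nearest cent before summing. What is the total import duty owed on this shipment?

Line 1 (0253.61.73, Vinius, 3,961 units, $458,564.97):
Base rate for 0253.61.73 is 2% + $2.20/unit.
Origin Vinius is the FTA partner but 0253.61.73 is not on the preference list; base rate stands.
The additional-duty order on 0253.61.73 targets Ilay, not Vinius; it does not apply.
Duty = $458,564.97 × 2% + 3,961 × $2.20 = $17,885.50.
Line 2 (5412.53.41, Vinius, 1,270 units, $290,220.40):
Base rate for 5412.53.41 is 5.5% + $2.47/unit.
Origin Vinius qualifies under the Fenova–Vinius agreement and 5412.53.41 is covered: preferential rate Free applies instead.
Duty = $290,220.40 × 0% = $0.00.
Line 3 (5052.79.31, Ilay, 3,836 kg, $677,936.28):
Base rate for 5052.79.31 is 12%.
Additional duty on 5052.79.31 from Ilay: +31.3%. Applied ad valorem rate: 12% + 31.3% = 43.3%.
Duty = $677,936.28 × 43.3% = $293,546.41.
Total = $17,885.50 + $0.00 + $293,546.41 = $311,431.91.

$311,431.91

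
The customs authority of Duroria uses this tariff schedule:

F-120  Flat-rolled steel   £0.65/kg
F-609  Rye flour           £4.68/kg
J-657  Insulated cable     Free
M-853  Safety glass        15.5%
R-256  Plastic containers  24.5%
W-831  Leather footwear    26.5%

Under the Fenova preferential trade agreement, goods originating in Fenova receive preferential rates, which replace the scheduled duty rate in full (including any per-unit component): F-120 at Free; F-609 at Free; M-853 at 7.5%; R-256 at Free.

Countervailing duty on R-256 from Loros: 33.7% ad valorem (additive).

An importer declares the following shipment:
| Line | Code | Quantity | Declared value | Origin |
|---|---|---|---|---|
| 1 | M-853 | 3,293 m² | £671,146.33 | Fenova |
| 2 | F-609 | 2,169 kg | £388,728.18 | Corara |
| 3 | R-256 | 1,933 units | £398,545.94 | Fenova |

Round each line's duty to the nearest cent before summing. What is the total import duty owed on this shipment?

Line 1 (M-853, Fenova, 3,293 m², £671,146.33):
Base rate for M-853 is 15.5%.
Origin Fenova qualifies under the Duroria–Fenova agreement and M-853 is covered: preferential rate 7.5% applies instead.
Duty = £671,146.33 × 7.5% = £50,335.97.
Line 2 (F-609, Corara, 2,169 kg, £388,728.18):
Base rate for F-609 is £4.68/kg.
F-609 has an FTA preferential rate, but origin Corara is not Fenova; base rate stands.
Duty = 2,169 × £4.68 = £10,150.92.
Line 3 (R-256, Fenova, 1,933 units, £398,545.94):
Base rate for R-256 is 24.5%.
Origin Fenova qualifies under the Duroria–Fenova agreement and R-256 is covered: preferential rate Free applies instead.
The additional-duty order on R-256 targets Loros, not Fenova; it does not apply.
Duty = £398,545.94 × 0% = £0.00.
Total = £50,335.97 + £10,150.92 + £0.00 = £60,486.89.

£60,486.89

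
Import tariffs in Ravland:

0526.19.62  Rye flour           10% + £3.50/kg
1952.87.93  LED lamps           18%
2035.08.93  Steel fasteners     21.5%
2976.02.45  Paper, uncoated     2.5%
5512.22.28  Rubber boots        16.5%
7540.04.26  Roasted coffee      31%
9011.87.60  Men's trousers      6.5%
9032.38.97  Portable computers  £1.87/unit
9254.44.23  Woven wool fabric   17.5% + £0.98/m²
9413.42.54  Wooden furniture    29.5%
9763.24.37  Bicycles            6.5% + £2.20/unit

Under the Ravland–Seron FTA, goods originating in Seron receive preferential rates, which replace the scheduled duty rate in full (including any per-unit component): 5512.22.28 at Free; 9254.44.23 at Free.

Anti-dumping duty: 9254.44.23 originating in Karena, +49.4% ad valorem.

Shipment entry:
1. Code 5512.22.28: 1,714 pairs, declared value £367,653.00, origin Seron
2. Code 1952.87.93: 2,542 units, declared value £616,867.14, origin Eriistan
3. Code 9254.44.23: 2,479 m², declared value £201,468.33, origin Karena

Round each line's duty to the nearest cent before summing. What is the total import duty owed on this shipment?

£248,247.82

Line 1 (5512.22.28, Seron, 1,714 pairs, £367,653.00):
Base rate for 5512.22.28 is 16.5%.
Origin Seron qualifies under the Ravland–Seron agreement and 5512.22.28 is covered: preferential rate Free applies instead.
Duty = £367,653.00 × 0% = £0.00.
Line 2 (1952.87.93, Eriistan, 2,542 units, £616,867.14):
Base rate for 1952.87.93 is 18%.
Duty = £616,867.14 × 18% = £111,036.09.
Line 3 (9254.44.23, Karena, 2,479 m², £201,468.33):
Base rate for 9254.44.23 is 17.5% + £0.98/m².
9254.44.23 has an FTA preferential rate, but origin Karena is not Seron; base rate stands.
Additional duty on 9254.44.23 from Karena: +49.4%. Applied ad valorem rate: 17.5% + 49.4% = 66.9%.
Duty = £201,468.33 × 66.9% + 2,479 × £0.98 = £137,211.73.
Total = £0.00 + £111,036.09 + £137,211.73 = £248,247.82.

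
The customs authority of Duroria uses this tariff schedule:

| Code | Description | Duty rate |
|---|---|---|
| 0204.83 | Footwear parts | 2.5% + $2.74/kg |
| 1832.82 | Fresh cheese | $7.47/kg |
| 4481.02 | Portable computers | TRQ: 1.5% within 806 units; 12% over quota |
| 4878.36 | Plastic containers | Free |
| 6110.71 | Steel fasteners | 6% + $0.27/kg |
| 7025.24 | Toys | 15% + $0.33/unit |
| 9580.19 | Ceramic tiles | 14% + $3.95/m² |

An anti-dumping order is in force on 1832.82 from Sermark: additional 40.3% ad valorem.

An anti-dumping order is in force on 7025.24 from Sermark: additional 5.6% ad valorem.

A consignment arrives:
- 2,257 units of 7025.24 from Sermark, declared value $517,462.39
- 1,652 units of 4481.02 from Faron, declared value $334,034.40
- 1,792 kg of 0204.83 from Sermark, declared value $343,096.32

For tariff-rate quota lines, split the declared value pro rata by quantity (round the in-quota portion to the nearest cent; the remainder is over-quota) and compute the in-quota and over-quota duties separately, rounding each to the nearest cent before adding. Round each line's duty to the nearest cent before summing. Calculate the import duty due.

$143,801.49

Line 1 (7025.24, Sermark, 2,257 units, $517,462.39):
Base rate for 7025.24 is 15% + $0.33/unit.
Additional duty on 7025.24 from Sermark: +5.6%. Applied ad valorem rate: 15% + 5.6% = 20.6%.
Duty = $517,462.39 × 20.6% + 2,257 × $0.33 = $107,342.06.
Line 2 (4481.02, Faron, 1,652 units, $334,034.40):
Code 4481.02 is under a tariff-rate quota (threshold 806 units). In-quota: 806 units at 1.5%; over-quota: 846 units at 12%.
Pro-rata value split: in-quota = $334,034.40 × 806/1,652 = $162,973.20; over-quota = $334,034.40 − $162,973.20 = $171,061.20.
In-quota duty = $162,973.20 × 1.5% = $2,444.60. Over-quota duty = $171,061.20 × 12% = $20,527.34.
Line duty = $2,444.60 + $20,527.34 = $22,971.94.
Line 3 (0204.83, Sermark, 1,792 kg, $343,096.32):
Base rate for 0204.83 is 2.5% + $2.74/kg.
Duty = $343,096.32 × 2.5% + 1,792 × $2.74 = $13,487.49.
Total = $107,342.06 + $22,971.94 + $13,487.49 = $143,801.49.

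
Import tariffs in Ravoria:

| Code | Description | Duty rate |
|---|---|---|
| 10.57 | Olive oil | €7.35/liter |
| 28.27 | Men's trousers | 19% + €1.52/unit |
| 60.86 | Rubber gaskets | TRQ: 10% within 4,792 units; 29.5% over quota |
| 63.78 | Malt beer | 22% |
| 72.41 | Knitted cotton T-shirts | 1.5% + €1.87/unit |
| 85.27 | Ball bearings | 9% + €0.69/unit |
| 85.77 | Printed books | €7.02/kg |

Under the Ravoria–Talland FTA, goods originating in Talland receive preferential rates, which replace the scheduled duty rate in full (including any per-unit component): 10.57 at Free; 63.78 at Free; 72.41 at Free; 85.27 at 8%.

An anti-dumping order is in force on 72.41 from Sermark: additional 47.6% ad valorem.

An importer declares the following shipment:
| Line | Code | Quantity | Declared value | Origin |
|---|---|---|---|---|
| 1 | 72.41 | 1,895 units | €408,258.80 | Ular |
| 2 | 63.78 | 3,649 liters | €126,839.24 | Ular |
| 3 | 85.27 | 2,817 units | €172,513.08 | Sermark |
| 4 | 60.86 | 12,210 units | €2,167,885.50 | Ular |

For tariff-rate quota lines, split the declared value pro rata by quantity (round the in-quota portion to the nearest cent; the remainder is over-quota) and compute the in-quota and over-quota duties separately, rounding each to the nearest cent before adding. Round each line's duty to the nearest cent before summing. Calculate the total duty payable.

Line 1 (72.41, Ular, 1,895 units, €408,258.80):
Base rate for 72.41 is 1.5% + €1.87/unit.
72.41 has an FTA preferential rate, but origin Ular is not Talland; base rate stands.
The additional-duty order on 72.41 targets Sermark, not Ular; it does not apply.
Duty = €408,258.80 × 1.5% + 1,895 × €1.87 = €9,667.53.
Line 2 (63.78, Ular, 3,649 liters, €126,839.24):
Base rate for 63.78 is 22%.
63.78 has an FTA preferential rate, but origin Ular is not Talland; base rate stands.
Duty = €126,839.24 × 22% = €27,904.63.
Line 3 (85.27, Sermark, 2,817 units, €172,513.08):
Base rate for 85.27 is 9% + €0.69/unit.
85.27 has an FTA preferential rate, but origin Sermark is not Talland; base rate stands.
Duty = €172,513.08 × 9% + 2,817 × €0.69 = €17,469.91.
Line 4 (60.86, Ular, 12,210 units, €2,167,885.50):
Code 60.86 is under a tariff-rate quota (threshold 4,792 units). In-quota: 4,792 units at 10%; over-quota: 7,418 units at 29.5%.
Pro-rata value split: in-quota = €2,167,885.50 × 4,792/12,210 = €850,819.60; over-quota = €2,167,885.50 − €850,819.60 = €1,317,065.90.
In-quota duty = €850,819.60 × 10% = €85,081.96. Over-quota duty = €1,317,065.90 × 29.5% = €388,534.44.
Line duty = €85,081.96 + €388,534.44 = €473,616.40.
Total = €9,667.53 + €27,904.63 + €17,469.91 + €473,616.40 = €528,658.47.

€528,658.47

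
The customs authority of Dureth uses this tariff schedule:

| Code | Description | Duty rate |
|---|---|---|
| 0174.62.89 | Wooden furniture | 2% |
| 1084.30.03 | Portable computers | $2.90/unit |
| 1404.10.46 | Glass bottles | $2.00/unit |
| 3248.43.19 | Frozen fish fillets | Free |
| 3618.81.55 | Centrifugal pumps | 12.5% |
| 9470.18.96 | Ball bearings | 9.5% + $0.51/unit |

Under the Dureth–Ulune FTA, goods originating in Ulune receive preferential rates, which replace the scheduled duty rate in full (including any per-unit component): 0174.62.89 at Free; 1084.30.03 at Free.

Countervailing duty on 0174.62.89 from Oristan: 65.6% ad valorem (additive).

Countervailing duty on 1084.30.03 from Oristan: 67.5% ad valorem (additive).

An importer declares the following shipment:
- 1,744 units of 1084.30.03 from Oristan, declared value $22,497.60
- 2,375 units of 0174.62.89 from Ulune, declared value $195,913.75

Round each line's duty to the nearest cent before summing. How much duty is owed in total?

$20,243.48

Line 1 (1084.30.03, Oristan, 1,744 units, $22,497.60):
Base rate for 1084.30.03 is $2.90/unit.
1084.30.03 has an FTA preferential rate, but origin Oristan is not Ulune; base rate stands.
Additional duty on 1084.30.03 from Oristan: +67.5% ad valorem. Applied ad valorem rate = 67.5%.
Duty = $22,497.60 × 67.5% + 1,744 × $2.90 = $20,243.48.
Line 2 (0174.62.89, Ulune, 2,375 units, $195,913.75):
Base rate for 0174.62.89 is 2%.
Origin Ulune qualifies under the Dureth–Ulune agreement and 0174.62.89 is covered: preferential rate Free applies instead.
The additional-duty order on 0174.62.89 targets Oristan, not Ulune; it does not apply.
Duty = $195,913.75 × 0% = $0.00.
Total = $20,243.48 + $0.00 = $20,243.48.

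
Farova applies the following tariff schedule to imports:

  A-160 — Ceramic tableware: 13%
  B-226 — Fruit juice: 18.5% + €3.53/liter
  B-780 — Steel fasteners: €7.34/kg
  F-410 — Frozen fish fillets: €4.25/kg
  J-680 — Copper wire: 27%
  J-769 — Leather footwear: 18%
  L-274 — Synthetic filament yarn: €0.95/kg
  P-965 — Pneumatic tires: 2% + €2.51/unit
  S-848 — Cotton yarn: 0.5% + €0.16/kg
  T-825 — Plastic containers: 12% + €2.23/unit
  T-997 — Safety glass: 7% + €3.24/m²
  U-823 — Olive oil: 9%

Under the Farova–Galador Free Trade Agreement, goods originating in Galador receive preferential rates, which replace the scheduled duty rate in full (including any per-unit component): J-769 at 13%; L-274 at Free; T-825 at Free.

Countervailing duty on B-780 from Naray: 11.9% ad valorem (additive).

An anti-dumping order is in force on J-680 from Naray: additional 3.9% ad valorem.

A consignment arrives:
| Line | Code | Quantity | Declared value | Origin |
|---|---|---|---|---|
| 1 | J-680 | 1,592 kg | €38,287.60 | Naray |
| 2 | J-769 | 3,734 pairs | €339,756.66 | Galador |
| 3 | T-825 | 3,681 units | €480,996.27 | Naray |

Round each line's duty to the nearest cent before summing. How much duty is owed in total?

Line 1 (J-680, Naray, 1,592 kg, €38,287.60):
Base rate for J-680 is 27%.
Additional duty on J-680 from Naray: +3.9%. Applied ad valorem rate: 27% + 3.9% = 30.9%.
Duty = €38,287.60 × 30.9% = €11,830.87.
Line 2 (J-769, Galador, 3,734 pairs, €339,756.66):
Base rate for J-769 is 18%.
Origin Galador qualifies under the Farova–Galador agreement and J-769 is covered: preferential rate 13% applies instead.
Duty = €339,756.66 × 13% = €44,168.37.
Line 3 (T-825, Naray, 3,681 units, €480,996.27):
Base rate for T-825 is 12% + €2.23/unit.
T-825 has an FTA preferential rate, but origin Naray is not Galador; base rate stands.
Duty = €480,996.27 × 12% + 3,681 × €2.23 = €65,928.18.
Total = €11,830.87 + €44,168.37 + €65,928.18 = €121,927.42.

€121,927.42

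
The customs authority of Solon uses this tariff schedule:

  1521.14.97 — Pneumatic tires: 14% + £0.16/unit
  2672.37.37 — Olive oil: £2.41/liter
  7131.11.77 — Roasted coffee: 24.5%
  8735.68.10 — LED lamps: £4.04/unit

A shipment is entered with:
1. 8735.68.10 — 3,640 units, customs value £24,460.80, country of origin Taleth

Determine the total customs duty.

Line 1 (8735.68.10, Taleth, 3,640 units, £24,460.80):
Base rate for 8735.68.10 is £4.04/unit.
Duty = 3,640 × £4.04 = £14,705.60.

£14,705.60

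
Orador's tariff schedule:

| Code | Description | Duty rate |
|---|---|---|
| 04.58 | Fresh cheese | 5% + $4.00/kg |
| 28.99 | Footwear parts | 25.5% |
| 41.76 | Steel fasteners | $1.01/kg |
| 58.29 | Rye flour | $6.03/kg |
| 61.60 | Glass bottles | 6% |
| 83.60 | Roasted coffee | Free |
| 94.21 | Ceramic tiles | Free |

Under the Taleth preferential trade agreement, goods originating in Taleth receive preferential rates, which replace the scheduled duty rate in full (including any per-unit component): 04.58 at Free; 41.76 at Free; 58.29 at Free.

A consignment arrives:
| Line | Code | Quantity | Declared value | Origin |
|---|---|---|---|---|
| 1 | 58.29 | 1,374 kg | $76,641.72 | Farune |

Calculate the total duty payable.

Line 1 (58.29, Farune, 1,374 kg, $76,641.72):
Base rate for 58.29 is $6.03/kg.
58.29 has an FTA preferential rate, but origin Farune is not Taleth; base rate stands.
Duty = 1,374 × $6.03 = $8,285.22.

$8,285.22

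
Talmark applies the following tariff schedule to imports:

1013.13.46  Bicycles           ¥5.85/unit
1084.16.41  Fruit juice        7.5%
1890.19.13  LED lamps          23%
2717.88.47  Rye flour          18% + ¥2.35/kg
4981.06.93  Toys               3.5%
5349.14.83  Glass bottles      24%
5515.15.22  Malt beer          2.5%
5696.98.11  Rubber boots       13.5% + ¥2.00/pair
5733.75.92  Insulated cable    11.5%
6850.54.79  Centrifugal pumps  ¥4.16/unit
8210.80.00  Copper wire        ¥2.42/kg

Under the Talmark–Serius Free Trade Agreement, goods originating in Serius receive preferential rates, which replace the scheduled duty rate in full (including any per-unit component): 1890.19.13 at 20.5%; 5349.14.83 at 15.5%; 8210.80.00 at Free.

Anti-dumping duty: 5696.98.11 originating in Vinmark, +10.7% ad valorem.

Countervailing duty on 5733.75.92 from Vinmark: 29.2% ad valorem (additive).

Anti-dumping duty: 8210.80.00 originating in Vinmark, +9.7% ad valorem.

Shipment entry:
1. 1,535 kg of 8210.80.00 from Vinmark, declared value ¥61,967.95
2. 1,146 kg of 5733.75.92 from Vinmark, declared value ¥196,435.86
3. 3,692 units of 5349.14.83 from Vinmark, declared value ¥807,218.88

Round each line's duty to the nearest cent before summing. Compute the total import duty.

Line 1 (8210.80.00, Vinmark, 1,535 kg, ¥61,967.95):
Base rate for 8210.80.00 is ¥2.42/kg.
8210.80.00 has an FTA preferential rate, but origin Vinmark is not Serius; base rate stands.
Additional duty on 8210.80.00 from Vinmark: +9.7% ad valorem. Applied ad valorem rate = 9.7%.
Duty = ¥61,967.95 × 9.7% + 1,535 × ¥2.42 = ¥9,725.59.
Line 2 (5733.75.92, Vinmark, 1,146 kg, ¥196,435.86):
Base rate for 5733.75.92 is 11.5%.
Additional duty on 5733.75.92 from Vinmark: +29.2%. Applied ad valorem rate: 11.5% + 29.2% = 40.7%.
Duty = ¥196,435.86 × 40.7% = ¥79,949.40.
Line 3 (5349.14.83, Vinmark, 3,692 units, ¥807,218.88):
Base rate for 5349.14.83 is 24%.
5349.14.83 has an FTA preferential rate, but origin Vinmark is not Serius; base rate stands.
Duty = ¥807,218.88 × 24% = ¥193,732.53.
Total = ¥9,725.59 + ¥79,949.40 + ¥193,732.53 = ¥283,407.52.

¥283,407.52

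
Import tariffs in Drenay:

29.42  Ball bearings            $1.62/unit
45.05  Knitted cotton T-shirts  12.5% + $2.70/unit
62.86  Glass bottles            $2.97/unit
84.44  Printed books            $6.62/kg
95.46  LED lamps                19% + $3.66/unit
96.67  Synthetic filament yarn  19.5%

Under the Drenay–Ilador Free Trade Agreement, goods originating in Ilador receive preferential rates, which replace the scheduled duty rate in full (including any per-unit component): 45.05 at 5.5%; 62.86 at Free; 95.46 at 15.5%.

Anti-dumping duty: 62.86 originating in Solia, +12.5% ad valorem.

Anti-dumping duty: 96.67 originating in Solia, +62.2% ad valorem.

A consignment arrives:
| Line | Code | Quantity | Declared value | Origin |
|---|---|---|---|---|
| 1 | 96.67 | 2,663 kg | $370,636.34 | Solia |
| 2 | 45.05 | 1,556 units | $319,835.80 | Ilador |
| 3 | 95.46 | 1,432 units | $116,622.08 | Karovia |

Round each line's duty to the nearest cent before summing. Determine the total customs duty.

$347,800.18

Line 1 (96.67, Solia, 2,663 kg, $370,636.34):
Base rate for 96.67 is 19.5%.
Additional duty on 96.67 from Solia: +62.2%. Applied ad valorem rate: 19.5% + 62.2% = 81.7%.
Duty = $370,636.34 × 81.7% = $302,809.89.
Line 2 (45.05, Ilador, 1,556 units, $319,835.80):
Base rate for 45.05 is 12.5% + $2.70/unit.
Origin Ilador qualifies under the Drenay–Ilador agreement and 45.05 is covered: preferential rate 5.5% applies instead.
Duty = $319,835.80 × 5.5% = $17,590.97.
Line 3 (95.46, Karovia, 1,432 units, $116,622.08):
Base rate for 95.46 is 19% + $3.66/unit.
95.46 has an FTA preferential rate, but origin Karovia is not Ilador; base rate stands.
Duty = $116,622.08 × 19% + 1,432 × $3.66 = $27,399.32.
Total = $302,809.89 + $17,590.97 + $27,399.32 = $347,800.18.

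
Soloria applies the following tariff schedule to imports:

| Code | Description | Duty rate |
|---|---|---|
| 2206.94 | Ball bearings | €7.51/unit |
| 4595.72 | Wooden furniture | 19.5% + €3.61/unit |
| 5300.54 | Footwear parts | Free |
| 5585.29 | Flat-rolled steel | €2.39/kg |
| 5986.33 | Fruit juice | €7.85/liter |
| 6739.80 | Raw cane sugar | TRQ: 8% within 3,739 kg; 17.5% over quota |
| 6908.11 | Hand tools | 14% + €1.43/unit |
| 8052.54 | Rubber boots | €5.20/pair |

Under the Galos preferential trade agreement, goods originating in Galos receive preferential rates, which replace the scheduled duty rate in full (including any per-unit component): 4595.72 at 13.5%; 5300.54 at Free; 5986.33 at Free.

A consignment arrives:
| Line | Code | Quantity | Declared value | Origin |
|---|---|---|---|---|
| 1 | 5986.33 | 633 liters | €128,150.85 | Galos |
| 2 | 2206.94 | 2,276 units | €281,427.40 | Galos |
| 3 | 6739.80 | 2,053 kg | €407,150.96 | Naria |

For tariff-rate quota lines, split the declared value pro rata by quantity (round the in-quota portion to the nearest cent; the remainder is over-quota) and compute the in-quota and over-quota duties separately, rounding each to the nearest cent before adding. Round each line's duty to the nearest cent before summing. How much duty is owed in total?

Line 1 (5986.33, Galos, 633 liters, €128,150.85):
Base rate for 5986.33 is €7.85/liter.
Origin Galos qualifies under the Soloria–Galos agreement and 5986.33 is covered: preferential rate Free applies instead.
Duty = €128,150.85 × 0% = €0.00.
Line 2 (2206.94, Galos, 2,276 units, €281,427.40):
Base rate for 2206.94 is €7.51/unit.
Origin Galos is the FTA partner but 2206.94 is not on the preference list; base rate stands.
Duty = 2,276 × €7.51 = €17,092.76.
Line 3 (6739.80, Naria, 2,053 kg, €407,150.96):
Code 6739.80 is under a tariff-rate quota (threshold 3,739 kg). Quantity 2,053 kg is within the quota, so the in-quota rate 8% applies to the full value.
Duty = €407,150.96 × 8% = €32,572.08.
Total = €0.00 + €17,092.76 + €32,572.08 = €49,664.84.

€49,664.84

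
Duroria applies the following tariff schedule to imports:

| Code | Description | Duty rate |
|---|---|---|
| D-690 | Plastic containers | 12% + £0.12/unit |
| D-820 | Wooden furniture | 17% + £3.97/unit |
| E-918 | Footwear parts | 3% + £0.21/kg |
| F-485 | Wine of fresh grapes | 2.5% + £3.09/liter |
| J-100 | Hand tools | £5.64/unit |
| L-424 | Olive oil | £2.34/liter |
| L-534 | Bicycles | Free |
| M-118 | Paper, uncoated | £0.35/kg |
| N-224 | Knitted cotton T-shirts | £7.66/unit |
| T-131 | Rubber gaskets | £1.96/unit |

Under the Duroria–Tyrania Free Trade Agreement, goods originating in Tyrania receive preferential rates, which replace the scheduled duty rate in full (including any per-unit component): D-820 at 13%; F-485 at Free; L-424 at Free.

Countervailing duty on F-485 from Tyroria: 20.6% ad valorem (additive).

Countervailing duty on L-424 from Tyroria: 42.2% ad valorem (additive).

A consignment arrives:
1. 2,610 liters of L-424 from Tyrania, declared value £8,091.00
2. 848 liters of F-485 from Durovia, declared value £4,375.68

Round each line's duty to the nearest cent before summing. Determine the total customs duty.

£2,729.71

Line 1 (L-424, Tyrania, 2,610 liters, £8,091.00):
Base rate for L-424 is £2.34/liter.
Origin Tyrania qualifies under the Duroria–Tyrania agreement and L-424 is covered: preferential rate Free applies instead.
The additional-duty order on L-424 targets Tyroria, not Tyrania; it does not apply.
Duty = £8,091.00 × 0% = £0.00.
Line 2 (F-485, Durovia, 848 liters, £4,375.68):
Base rate for F-485 is 2.5% + £3.09/liter.
F-485 has an FTA preferential rate, but origin Durovia is not Tyrania; base rate stands.
The additional-duty order on F-485 targets Tyroria, not Durovia; it does not apply.
Duty = £4,375.68 × 2.5% + 848 × £3.09 = £2,729.71.
Total = £0.00 + £2,729.71 = £2,729.71.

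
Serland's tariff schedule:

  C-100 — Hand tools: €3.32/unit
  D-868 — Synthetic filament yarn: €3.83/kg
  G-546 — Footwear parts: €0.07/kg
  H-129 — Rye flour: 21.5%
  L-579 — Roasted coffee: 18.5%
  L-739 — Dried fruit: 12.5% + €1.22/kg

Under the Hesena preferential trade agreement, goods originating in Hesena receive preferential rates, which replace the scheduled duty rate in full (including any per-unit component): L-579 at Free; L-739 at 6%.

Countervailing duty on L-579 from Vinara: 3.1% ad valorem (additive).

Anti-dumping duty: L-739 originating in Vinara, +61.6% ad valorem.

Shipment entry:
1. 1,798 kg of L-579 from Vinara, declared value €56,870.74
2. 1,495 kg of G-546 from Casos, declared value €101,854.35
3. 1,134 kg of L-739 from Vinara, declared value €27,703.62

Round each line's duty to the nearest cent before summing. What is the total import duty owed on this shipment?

Line 1 (L-579, Vinara, 1,798 kg, €56,870.74):
Base rate for L-579 is 18.5%.
L-579 has an FTA preferential rate, but origin Vinara is not Hesena; base rate stands.
Additional duty on L-579 from Vinara: +3.1%. Applied ad valorem rate: 18.5% + 3.1% = 21.6%.
Duty = €56,870.74 × 21.6% = €12,284.08.
Line 2 (G-546, Casos, 1,495 kg, €101,854.35):
Base rate for G-546 is €0.07/kg.
Duty = 1,495 × €0.07 = €104.65.
Line 3 (L-739, Vinara, 1,134 kg, €27,703.62):
Base rate for L-739 is 12.5% + €1.22/kg.
L-739 has an FTA preferential rate, but origin Vinara is not Hesena; base rate stands.
Additional duty on L-739 from Vinara: +61.6%. Applied ad valorem rate: 12.5% + 61.6% = 74.1%.
Duty = €27,703.62 × 74.1% + 1,134 × €1.22 = €21,911.86.
Total = €12,284.08 + €104.65 + €21,911.86 = €34,300.59.

€34,300.59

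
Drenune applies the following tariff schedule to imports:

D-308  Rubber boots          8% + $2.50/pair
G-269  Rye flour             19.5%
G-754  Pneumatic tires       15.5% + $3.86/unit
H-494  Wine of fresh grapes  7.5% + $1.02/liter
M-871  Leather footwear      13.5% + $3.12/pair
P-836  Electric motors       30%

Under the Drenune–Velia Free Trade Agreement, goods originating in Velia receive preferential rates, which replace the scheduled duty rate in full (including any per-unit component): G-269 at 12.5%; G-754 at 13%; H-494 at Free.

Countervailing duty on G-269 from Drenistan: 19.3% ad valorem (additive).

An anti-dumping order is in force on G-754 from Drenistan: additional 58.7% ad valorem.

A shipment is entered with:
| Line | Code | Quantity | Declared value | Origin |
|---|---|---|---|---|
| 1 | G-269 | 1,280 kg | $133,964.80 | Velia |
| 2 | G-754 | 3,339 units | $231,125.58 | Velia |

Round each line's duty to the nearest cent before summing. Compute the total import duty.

$46,791.93

Line 1 (G-269, Velia, 1,280 kg, $133,964.80):
Base rate for G-269 is 19.5%.
Origin Velia qualifies under the Drenune–Velia agreement and G-269 is covered: preferential rate 12.5% applies instead.
The additional-duty order on G-269 targets Drenistan, not Velia; it does not apply.
Duty = $133,964.80 × 12.5% = $16,745.60.
Line 2 (G-754, Velia, 3,339 units, $231,125.58):
Base rate for G-754 is 15.5% + $3.86/unit.
Origin Velia qualifies under the Drenune–Velia agreement and G-754 is covered: preferential rate 13% applies instead.
The additional-duty order on G-754 targets Drenistan, not Velia; it does not apply.
Duty = $231,125.58 × 13% = $30,046.33.
Total = $16,745.60 + $30,046.33 = $46,791.93.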